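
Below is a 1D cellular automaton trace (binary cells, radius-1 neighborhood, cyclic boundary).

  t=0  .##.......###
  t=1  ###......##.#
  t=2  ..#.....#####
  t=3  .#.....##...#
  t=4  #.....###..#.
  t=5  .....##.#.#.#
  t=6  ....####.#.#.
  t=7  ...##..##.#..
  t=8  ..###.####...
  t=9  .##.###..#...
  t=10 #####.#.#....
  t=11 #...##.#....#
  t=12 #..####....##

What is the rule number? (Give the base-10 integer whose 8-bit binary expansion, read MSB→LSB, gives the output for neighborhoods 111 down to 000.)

  ###|.  b7=0 t=0,i=11
  ##.|#  b6=1 t=0,i=2
  #.#|#  b5=1 t=0,i=0
  #..|.  b4=0 t=0,i=3
  .##|#  b3=1 t=0,i=1
  .#.|.  b2=0 t=2,i=2
  ..#|#  b1=1 t=0,i=9
  ...|.  b0=0 t=0,i=4
  bits 01101010 = 106

106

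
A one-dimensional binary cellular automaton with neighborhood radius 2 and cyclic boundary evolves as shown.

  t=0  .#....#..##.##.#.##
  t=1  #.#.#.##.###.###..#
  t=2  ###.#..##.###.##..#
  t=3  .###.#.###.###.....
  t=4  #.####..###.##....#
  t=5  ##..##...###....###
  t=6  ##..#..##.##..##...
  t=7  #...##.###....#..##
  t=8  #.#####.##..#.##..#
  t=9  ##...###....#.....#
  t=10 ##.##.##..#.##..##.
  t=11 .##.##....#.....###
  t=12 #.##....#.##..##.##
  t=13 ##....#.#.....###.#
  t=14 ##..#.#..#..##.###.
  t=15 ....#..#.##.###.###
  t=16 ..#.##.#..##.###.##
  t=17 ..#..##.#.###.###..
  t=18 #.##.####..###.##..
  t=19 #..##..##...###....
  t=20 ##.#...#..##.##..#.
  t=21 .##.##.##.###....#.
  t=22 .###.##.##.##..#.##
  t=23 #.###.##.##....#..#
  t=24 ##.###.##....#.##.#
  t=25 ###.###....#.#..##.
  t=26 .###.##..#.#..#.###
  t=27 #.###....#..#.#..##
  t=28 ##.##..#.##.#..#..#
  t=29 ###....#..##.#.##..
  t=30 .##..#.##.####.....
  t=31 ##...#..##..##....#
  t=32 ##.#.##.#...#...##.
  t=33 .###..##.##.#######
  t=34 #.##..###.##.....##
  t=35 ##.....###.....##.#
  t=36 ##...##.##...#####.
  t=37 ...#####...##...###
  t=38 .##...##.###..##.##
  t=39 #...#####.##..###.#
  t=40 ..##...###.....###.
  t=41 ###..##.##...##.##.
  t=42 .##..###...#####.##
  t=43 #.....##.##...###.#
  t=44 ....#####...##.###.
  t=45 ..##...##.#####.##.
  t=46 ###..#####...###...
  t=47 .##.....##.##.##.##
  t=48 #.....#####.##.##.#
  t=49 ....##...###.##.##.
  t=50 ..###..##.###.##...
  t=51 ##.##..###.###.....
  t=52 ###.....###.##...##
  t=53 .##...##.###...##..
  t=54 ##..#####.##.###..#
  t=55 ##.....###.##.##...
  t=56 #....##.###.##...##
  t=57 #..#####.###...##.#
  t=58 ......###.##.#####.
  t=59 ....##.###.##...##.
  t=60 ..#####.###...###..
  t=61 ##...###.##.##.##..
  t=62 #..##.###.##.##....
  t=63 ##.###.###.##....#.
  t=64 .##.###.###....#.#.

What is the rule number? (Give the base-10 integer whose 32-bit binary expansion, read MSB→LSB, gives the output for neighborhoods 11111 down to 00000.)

2082628474

  #####|.  b31=0 t=5,i=18
  ####.|#  b30=1 t=2,i=1
  ###.#|#  b29=1 t=1,i=11
  ###..|#  b28=1 t=1,i=15
  ##.##|#  b27=1 t=0,i=11
  ##.#.|#  b26=1 t=0,i=0
  ##..#|.  b25=0 t=1,i=16
  ##...|.  b24=0 t=3,i=14
  #.###|.  b23=0 t=1,i=9
  #.##.|.  b22=0 t=0,i=12
  #.#.#|#  b21=1 t=0,i=15
  #.#..|.  b20=0 t=0,i=1
  #..##|.  b19=0 t=0,i=8
  #..#.|.  b18=0 t=6,i=3
  #...#|#  b17=1 t=5,i=7
  #....|.  b16=0 t=0,i=3
  .####|.  b15=0 t=2,i=0
  .###.|#  b14=1 t=1,i=10
  .##.#|#  b13=1 t=0,i=10
  .##..|.  b12=0 t=2,i=15
  .#.##|.  b11=0 t=0,i=16
  .#.#.|.  b10=0 t=1,i=3
  .#..#|#  b9=1 t=0,i=7
  .#...|#  b8=1 t=0,i=2
  ..###|.  b7=0 t=2,i=18
  ..##.|#  b6=1 t=0,i=9
  ..#.#|#  b5=1 t=8,i=12
  ..#..|#  b4=1 t=0,i=6
  ...##|#  b3=1 t=3,i=0
  ...#.|.  b2=0 t=0,i=5
  ....#|#  b1=1 t=0,i=4
  .....|.  b0=0 t=3,i=16
  bits 01111100001000100110001101111010 = 2082628474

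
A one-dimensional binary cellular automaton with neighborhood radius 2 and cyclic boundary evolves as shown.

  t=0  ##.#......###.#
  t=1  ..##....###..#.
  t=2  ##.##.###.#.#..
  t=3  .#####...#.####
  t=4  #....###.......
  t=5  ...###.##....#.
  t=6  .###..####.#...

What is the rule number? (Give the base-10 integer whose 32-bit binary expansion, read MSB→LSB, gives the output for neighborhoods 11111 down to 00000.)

492713610

  #####|.  b31=0 t=3,i=3
  ####.|.  b30=0 t=3,i=4
  ###.#|.  b29=0 t=0,i=1
  ###..|#  b28=1 t=1,i=10
  ##.##|#  b27=1 t=0,i=13
  ##.#.|#  b26=1 t=0,i=2
  ##..#|.  b25=0 t=1,i=11
  ##...|#  b24=1 t=1,i=4
  #.###|.  b23=0 t=0,i=14
  #.##.|#  b22=1 t=2,i=3
  #.#.#|.  b21=0 t=2,i=10
  #.#..|#  b20=1 t=0,i=3
  #..##|#  b19=1 t=2,i=14
  #..#.|#  b18=1 t=1,i=12
  #...#|#  b17=1 t=1,i=0
  #....|.  b16=0 t=0,i=5
  .####|.  b15=0 t=3,i=2
  .###.|.  b14=0 t=0,i=0
  .##.#|#  b13=1 t=2,i=1
  .##..|#  b12=1 t=1,i=3
  .#.##|.  b11=0 t=3,i=10
  .#.#.|#  b10=1 t=2,i=11
  .#..#|#  b9=1 t=2,i=13
  .#...|.  b8=0 t=0,i=4
  ..###|#  b7=1 t=0,i=10
  ..##.|.  b6=0 t=1,i=2
  ..#.#|.  b5=0 t=3,i=9
  ..#..|.  b4=0 t=1,i=13
  ...##|#  b3=1 t=0,i=9
  ...#.|.  b2=0 t=3,i=8
  ....#|#  b1=1 t=0,i=8
  .....|.  b0=0 t=0,i=6
  bits 00011101010111100011011010001010 = 492713610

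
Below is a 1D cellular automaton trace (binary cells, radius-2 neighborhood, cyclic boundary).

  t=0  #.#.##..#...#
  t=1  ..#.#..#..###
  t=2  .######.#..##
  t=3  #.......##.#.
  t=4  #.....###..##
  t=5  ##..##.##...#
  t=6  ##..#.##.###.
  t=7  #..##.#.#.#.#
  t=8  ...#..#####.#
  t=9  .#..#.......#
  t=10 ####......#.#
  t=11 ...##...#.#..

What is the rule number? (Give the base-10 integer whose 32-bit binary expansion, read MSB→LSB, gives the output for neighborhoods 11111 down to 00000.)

  #####|.  b31=0 t=2,i=3
  ####.|.  b30=0 t=2,i=5
  ###.#|.  b29=0 t=2,i=6
  ###..|#  b28=1 t=1,i=12
  ##.##|#  b27=1 t=2,i=0
  ##.#.|.  b26=0 t=0,i=1
  ##..#|.  b25=0 t=0,i=6
  ##...|#  b24=1 t=4,i=1
  #.###|.  b23=0 t=2,i=1
  #.##.|#  b22=1 t=0,i=4
  #.#.#|#  b21=1 t=0,i=2
  #.#..|#  b20=1 t=1,i=4
  #..##|.  b19=0 t=1,i=9
  #..#.|#  b18=1 t=0,i=7
  #...#|#  b17=1 t=0,i=10
  #....|.  b16=0 t=3,i=2
  .####|.  b15=0 t=2,i=2
  .###.|#  b14=1 t=1,i=11
  .##.#|.  b13=0 t=0,i=0
  .##..|.  b12=0 t=0,i=5
  .#.##|.  b11=0 t=0,i=3
  .#.#.|#  b10=1 t=1,i=3
  .#..#|#  b9=1 t=1,i=5
  .#...|.  b8=0 t=0,i=9
  ..###|.  b7=0 t=1,i=10
  ..##.|#  b6=1 t=0,i=12
  ..#.#|#  b5=1 t=1,i=2
  ..#..|.  b4=0 t=0,i=8
  ...##|#  b3=1 t=0,i=11
  ...#.|.  b2=0 t=8,i=2
  ....#|#  b1=1 t=3,i=6
  .....|.  b0=0 t=3,i=3
  bits 00011001011101100100011001101010 = 427181674

427181674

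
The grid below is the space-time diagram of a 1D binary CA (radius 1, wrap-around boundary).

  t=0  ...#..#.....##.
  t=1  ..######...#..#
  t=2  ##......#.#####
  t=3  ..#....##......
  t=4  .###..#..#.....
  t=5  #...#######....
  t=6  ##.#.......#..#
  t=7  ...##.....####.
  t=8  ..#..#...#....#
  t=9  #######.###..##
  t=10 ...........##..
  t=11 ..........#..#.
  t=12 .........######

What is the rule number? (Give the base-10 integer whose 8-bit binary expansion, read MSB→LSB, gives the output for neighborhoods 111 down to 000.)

  ### -> .   bit 7 = 0  t=1,i=3
  ##. -> .   bit 6 = 0  t=0,i=13
  #.# -> .   bit 5 = 0  t=2,i=9
  #.. -> #   bit 4 = 1  t=0,i=4
  .## -> .   bit 3 = 0  t=0,i=12
  .#. -> #   bit 2 = 1  t=0,i=3
  ..# -> #   bit 1 = 1  t=0,i=2
  ... -> .   bit 0 = 0  t=0,i=0
  bits 00010110 = 22

22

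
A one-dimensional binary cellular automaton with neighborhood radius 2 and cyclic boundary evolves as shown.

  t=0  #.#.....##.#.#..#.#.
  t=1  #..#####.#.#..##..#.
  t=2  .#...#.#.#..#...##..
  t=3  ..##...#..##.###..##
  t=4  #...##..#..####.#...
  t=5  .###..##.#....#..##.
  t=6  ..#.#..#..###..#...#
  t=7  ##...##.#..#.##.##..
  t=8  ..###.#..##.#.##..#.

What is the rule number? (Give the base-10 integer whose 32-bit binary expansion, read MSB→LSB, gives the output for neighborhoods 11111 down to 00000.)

  ##### -> #   bit 31 = 1  t=1,i=5
  ####. -> .   bit 30 = 0  t=1,i=6
  ###.# -> #   bit 29 = 1  t=1,i=7
  ###.. -> .   bit 28 = 0  t=3,i=15
  ##.## -> #   bit 27 = 1  t=3,i=12
  ##.#. -> .   bit 26 = 0  t=0,i=10
  ##..# -> #   bit 25 = 1  t=1,i=16
  ##... -> #   bit 24 = 1  t=2,i=18
  #.### -> #   bit 23 = 1  t=3,i=13
  #.##. -> .   bit 22 = 0  t=7,i=13
  #.#.# -> #   bit 21 = 1  t=0,i=0
  #.#.. -> .   bit 20 = 0  t=0,i=2
  #..## -> .   bit 19 = 0  t=1,i=2
  #..#. -> #   bit 18 = 1  t=0,i=15
  #...# -> #   bit 17 = 1  t=2,i=3
  #.... -> #   bit 16 = 1  t=0,i=4
  .#### -> .   bit 15 = 0  t=1,i=4
  .###. -> #   bit 14 = 1  t=3,i=14
  .##.# -> #   bit 13 = 1  t=0,i=9
  .##.. -> .   bit 12 = 0  t=1,i=15
  .#.## -> #   bit 11 = 1  t=7,i=12
  .#.#. -> .   bit 10 = 0  t=0,i=1
  .#..# -> #   bit 9 = 1  t=0,i=14
  .#... -> #   bit 8 = 1  t=0,i=3
  ..### -> .   bit 7 = 0  t=1,i=3
  ..##. -> .   bit 6 = 0  t=0,i=8
  ..#.# -> .   bit 5 = 0  t=0,i=16
  ..#.. -> .   bit 4 = 0  t=2,i=1
  ...## -> #   bit 3 = 1  t=0,i=7
  ...#. -> .   bit 2 = 0  t=2,i=0
  ....# -> #   bit 1 = 1  t=0,i=6
  ..... -> #   bit 0 = 1  t=0,i=5
  bits 10101011101001110110101100001011 = 2879875851

2879875851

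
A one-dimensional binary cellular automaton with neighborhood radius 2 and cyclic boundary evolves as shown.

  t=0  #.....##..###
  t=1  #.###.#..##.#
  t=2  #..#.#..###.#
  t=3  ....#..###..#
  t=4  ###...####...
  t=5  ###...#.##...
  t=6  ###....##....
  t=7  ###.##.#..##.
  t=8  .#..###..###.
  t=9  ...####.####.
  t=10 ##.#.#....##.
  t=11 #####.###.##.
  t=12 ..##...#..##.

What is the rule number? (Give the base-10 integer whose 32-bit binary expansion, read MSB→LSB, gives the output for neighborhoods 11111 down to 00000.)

3563679171

  #####|#  b31=1 t=11,i=2
  ####.|#  b30=1 t=0,i=12
  ###.#|.  b29=0 t=1,i=4
  ###..|#  b28=1 t=0,i=0
  ##.##|.  b27=0 t=1,i=1
  ##.#.|#  b26=1 t=1,i=5
  ##..#|.  b25=0 t=0,i=8
  ##...|.  b24=0 t=0,i=1
  #.###|.  b23=0 t=1,i=2
  #.##.|#  b22=1 t=1,i=12
  #.#.#|#  b21=1 t=10,i=3
  #.#..|.  b20=0 t=1,i=6
  #..##|#  b19=1 t=0,i=9
  #..#.|.  b18=0 t=2,i=2
  #...#|.  b17=0 t=4,i=4
  #....|#  b16=1 t=0,i=2
  .####|.  b15=0 t=0,i=11
  .###.|#  b14=1 t=1,i=3
  .##.#|#  b13=1 t=1,i=0
  .##..|.  b12=0 t=0,i=7
  .#.##|#  b11=1 t=5,i=7
  .#.#.|#  b10=1 t=2,i=4
  .#..#|.  b9=0 t=1,i=7
  .#...|#  b8=1 t=3,i=0
  ..###|#  b7=1 t=0,i=10
  ..##.|#  b6=1 t=0,i=6
  ..#.#|.  b5=0 t=2,i=3
  ..#..|.  b4=0 t=3,i=4
  ...##|.  b3=0 t=0,i=5
  ...#.|.  b2=0 t=3,i=3
  ....#|#  b1=1 t=0,i=4
  .....|#  b0=1 t=0,i=3
  bits 11010100011010010110110111000011 = 3563679171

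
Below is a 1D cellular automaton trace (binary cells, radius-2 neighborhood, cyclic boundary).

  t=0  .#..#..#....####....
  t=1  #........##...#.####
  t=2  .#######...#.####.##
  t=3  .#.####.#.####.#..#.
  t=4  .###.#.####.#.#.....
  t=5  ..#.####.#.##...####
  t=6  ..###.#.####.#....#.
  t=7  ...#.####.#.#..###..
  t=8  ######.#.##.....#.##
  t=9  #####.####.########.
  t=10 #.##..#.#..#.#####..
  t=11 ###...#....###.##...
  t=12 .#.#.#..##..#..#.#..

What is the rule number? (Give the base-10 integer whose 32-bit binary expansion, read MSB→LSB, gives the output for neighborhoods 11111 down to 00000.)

3319875623

  nb #####: next=#  (t=1,i=18, bit31=1)
  nb ####.: next=#  (t=0,i=14, bit30=1)
  nb ###.#: next=.  (t=2,i=16, bit29=0)
  nb ###..: next=.  (t=0,i=15, bit28=0)
  nb ##.##: next=.  (t=2,i=0, bit27=0)
  nb ##.#.: next=#  (t=3,i=7, bit26=1)
  nb ##..#: next=.  (t=5,i=0, bit25=0)
  nb ##...: next=#  (t=0,i=16, bit24=1)
  nb #.###: next=#  (t=1,i=16, bit23=1)
  nb #.##.: next=#  (t=2,i=18, bit22=1)
  nb #.#.#: next=#  (t=3,i=8, bit21=1)
  nb #.#..: next=.  (t=3,i=15, bit20=0)
  nb #..##: next=.  (t=7,i=14, bit19=0)
  nb #..#.: next=.  (t=0,i=3, bit18=0)
  nb #...#: next=.  (t=1,i=12, bit17=0)
  nb #....: next=#  (t=0,i=9, bit16=1)
  nb .####: next=.  (t=0,i=13, bit15=0)
  nb .###.: next=#  (t=4,i=2, bit14=1)
  nb .##.#: next=.  (t=2,i=19, bit13=0)
  nb .##..: next=.  (t=1,i=10, bit12=0)
  nb .#.##: next=#  (t=1,i=15, bit11=1)
  nb .#.#.: next=.  (t=4,i=13, bit10=0)
  nb .#..#: next=.  (t=0,i=2, bit9=0)
  nb .#...: next=.  (t=0,i=8, bit8=0)
  nb ..###: next=.  (t=0,i=12, bit7=0)
  nb ..##.: next=.  (t=1,i=9, bit6=0)
  nb ..#.#: next=#  (t=1,i=14, bit5=1)
  nb ..#..: next=.  (t=0,i=1, bit4=0)
  nb ...##: next=.  (t=0,i=11, bit3=0)
  nb ...#.: next=#  (t=0,i=0, bit2=1)
  nb ....#: next=#  (t=0,i=10, bit1=1)
  nb .....: next=#  (t=0,i=18, bit0=1)
  bits 11000101111000010100100000100111 = 3319875623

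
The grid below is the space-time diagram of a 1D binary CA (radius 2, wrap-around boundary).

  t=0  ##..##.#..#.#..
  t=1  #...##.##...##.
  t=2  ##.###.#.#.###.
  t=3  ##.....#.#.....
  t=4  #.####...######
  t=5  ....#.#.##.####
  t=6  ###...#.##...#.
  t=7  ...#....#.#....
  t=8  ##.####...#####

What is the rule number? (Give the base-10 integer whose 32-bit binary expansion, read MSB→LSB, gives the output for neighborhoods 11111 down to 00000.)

  ##### -> #   bit 31 = 1  t=4,i=11
  ####. -> #   bit 30 = 1  t=4,i=4
  ###.# -> .   bit 29 = 0  t=2,i=5
  ###.. -> .   bit 28 = 0  t=4,i=5
  ##.## -> .   bit 27 = 0  t=1,i=6
  ##.#. -> .   bit 26 = 0  t=0,i=6
  ##..# -> .   bit 25 = 0  t=0,i=2
  ##... -> #   bit 24 = 1  t=1,i=9
  #.### -> .   bit 23 = 0  t=2,i=3
  #.##. -> #   bit 22 = 1  t=1,i=7
  #.#.# -> #   bit 21 = 1  t=2,i=7
  #.#.. -> #   bit 20 = 1  t=0,i=7
  #..## -> .   bit 19 = 0  t=0,i=3
  #..#. -> .   bit 18 = 0  t=0,i=9
  #...# -> .   bit 17 = 0  t=1,i=2
  #.... -> #   bit 16 = 1  t=3,i=3
  .#### -> .   bit 15 = 0  t=4,i=3
  .###. -> .   bit 14 = 0  t=2,i=4
  .##.# -> #   bit 13 = 1  t=0,i=5
  .##.. -> .   bit 12 = 0  t=0,i=1
  .#.## -> .   bit 11 = 0  t=2,i=10
  .#.#. -> .   bit 10 = 0  t=0,i=11
  .#..# -> #   bit 9 = 1  t=0,i=8
  .#... -> #   bit 8 = 1  t=1,i=1
  ..### -> #   bit 7 = 1  t=4,i=9
  ..##. -> #   bit 6 = 1  t=0,i=0
  ..#.# -> .   bit 5 = 0  t=0,i=10
  ..#.. -> #   bit 4 = 1  t=7,i=3
  ...## -> #   bit 3 = 1  t=1,i=3
  ...#. -> .   bit 2 = 0  t=3,i=6
  ....# -> #   bit 1 = 1  t=3,i=5
  ..... -> #   bit 0 = 1  t=3,i=4
  bits 11000001011100010010001111011011 = 3245417435

3245417435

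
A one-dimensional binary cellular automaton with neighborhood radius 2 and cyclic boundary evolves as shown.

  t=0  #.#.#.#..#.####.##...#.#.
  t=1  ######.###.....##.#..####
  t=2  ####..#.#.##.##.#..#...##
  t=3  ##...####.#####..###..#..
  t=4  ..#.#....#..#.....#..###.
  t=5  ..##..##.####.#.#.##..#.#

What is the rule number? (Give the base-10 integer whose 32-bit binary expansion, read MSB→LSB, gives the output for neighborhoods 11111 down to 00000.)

2305123898

  [31] ##### => #  t=1,i=0
  [30] ####. => .  t=0,i=13
  [29] ###.# => .  t=0,i=14
  [28] ###.. => .  t=1,i=9
  [27] ##.## => #  t=0,i=15
  [26] ##.#. => .  t=1,i=17
  [25] ##..# => .  t=2,i=4
  [24] ##... => #  t=0,i=18
  [23] #.### => .  t=0,i=11
  [22] #.##. => #  t=0,i=16
  [21] #.#.# => #  t=0,i=0
  [20] #.#.. => .  t=0,i=6
  [19] #..## => .  t=1,i=20
  [18] #..#. => #  t=0,i=8
  [17] #...# => .  t=0,i=19
  [16] #.... => #  t=1,i=11
  [15] .#### => .  t=0,i=12
  [14] .###. => #  t=1,i=8
  [13] .##.# => #  t=1,i=16
  [12] .##.. => .  t=0,i=17
  [11] .#.## => .  t=0,i=10
  [10] .#.#. => #  t=0,i=1
  [9] .#..# => #  t=0,i=7
  [8] .#... => .  t=2,i=20
  [7] ..### => .  t=1,i=21
  [6] ..##. => .  t=1,i=15
  [5] ..#.# => #  t=0,i=9
  [4] ..#.. => #  t=2,i=19
  [3] ...## => #  t=1,i=14
  [2] ...#. => .  t=0,i=20
  [1] ....# => #  t=1,i=13
  [0] ..... => .  t=1,i=12
  bits 10001001011001010110011000111010 = 2305123898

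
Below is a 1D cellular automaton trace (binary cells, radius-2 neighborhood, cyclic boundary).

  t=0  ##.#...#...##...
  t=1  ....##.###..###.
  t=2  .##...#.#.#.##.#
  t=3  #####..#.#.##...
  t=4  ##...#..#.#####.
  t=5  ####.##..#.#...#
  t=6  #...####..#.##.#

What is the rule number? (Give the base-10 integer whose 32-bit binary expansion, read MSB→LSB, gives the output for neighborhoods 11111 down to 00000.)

  [31] ##### => .  t=3,i=2
  [30] ####. => .  t=3,i=3
  [29] ###.# => .  t=4,i=14
  [28] ###.. => .  t=1,i=9
  [27] ##.## => #  t=1,i=6
  [26] ##.#. => .  t=0,i=2
  [25] ##..# => #  t=1,i=10
  [24] ##... => #  t=0,i=13
  [23] #.### => .  t=1,i=7
  [22] #.##. => #  t=2,i=1
  [21] #.#.# => .  t=2,i=8
  [20] #.#.. => .  t=0,i=3
  [19] #..## => .  t=1,i=11
  [18] #..#. => .  t=3,i=6
  [17] #...# => #  t=0,i=5
  [16] #.... => .  t=1,i=0
  [15] .#### => #  t=3,i=1
  [14] .###. => #  t=1,i=8
  [13] .##.# => .  t=0,i=1
  [12] .##.. => #  t=0,i=12
  [11] .#.## => #  t=2,i=0
  [10] .#.#. => #  t=2,i=7
  [9] .#..# => #  t=4,i=6
  [8] .#... => #  t=0,i=4
  [7] ..### => #  t=1,i=12
  [6] ..##. => .  t=0,i=0
  [5] ..#.# => .  t=2,i=6
  [4] ..#.. => #  t=0,i=7
  [3] ...## => .  t=0,i=10
  [2] ...#. => .  t=0,i=6
  [1] ....# => #  t=1,i=2
  [0] ..... => #  t=1,i=1
  bits 00001011010000101101111110010011 = 188931987

188931987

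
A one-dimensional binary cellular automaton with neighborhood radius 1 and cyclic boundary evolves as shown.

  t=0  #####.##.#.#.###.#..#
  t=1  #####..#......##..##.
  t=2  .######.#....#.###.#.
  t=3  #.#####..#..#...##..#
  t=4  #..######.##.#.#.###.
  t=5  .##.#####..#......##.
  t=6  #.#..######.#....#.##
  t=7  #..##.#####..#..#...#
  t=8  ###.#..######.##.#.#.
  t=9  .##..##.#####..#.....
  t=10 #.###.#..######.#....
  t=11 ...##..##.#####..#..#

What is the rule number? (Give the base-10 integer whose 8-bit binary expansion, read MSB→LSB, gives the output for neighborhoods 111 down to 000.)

210

  nb ###: next=#  (t=0,i=0, bit7=1)
  nb ##.: next=#  (t=0,i=4, bit6=1)
  nb #.#: next=.  (t=0,i=5, bit5=0)
  nb #..: next=#  (t=0,i=18, bit4=1)
  nb .##: next=.  (t=0,i=6, bit3=0)
  nb .#.: next=.  (t=0,i=9, bit2=0)
  nb ..#: next=#  (t=0,i=19, bit1=1)
  nb ...: next=.  (t=1,i=9, bit0=0)
  bits 11010010 = 210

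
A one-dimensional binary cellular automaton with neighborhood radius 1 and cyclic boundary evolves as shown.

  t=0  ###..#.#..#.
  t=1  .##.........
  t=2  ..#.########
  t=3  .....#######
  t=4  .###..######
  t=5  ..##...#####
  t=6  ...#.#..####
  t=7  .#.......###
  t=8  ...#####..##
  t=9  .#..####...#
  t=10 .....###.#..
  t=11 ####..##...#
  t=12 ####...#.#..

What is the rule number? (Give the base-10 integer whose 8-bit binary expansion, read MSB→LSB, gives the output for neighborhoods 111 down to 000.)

193

  ###|#  b7=1 t=0,i=1
  ##.|#  b6=1 t=0,i=2
  #.#|.  b5=0 t=0,i=6
  #..|.  b4=0 t=0,i=3
  .##|.  b3=0 t=0,i=0
  .#.|.  b2=0 t=0,i=5
  ..#|.  b1=0 t=0,i=4
  ...|#  b0=1 t=1,i=4
  bits 11000001 = 193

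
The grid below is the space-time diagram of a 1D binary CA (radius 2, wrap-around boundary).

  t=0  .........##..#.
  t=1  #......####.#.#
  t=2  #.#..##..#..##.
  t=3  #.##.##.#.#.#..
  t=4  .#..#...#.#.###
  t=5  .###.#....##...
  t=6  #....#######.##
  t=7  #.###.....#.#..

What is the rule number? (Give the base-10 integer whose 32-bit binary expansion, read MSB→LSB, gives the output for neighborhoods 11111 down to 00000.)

1479875402

  [31] ##### => .  t=6,i=7
  [30] ####. => #  t=1,i=9
  [29] ###.# => .  t=1,i=10
  [28] ###.. => #  t=6,i=0
  [27] ##.## => #  t=3,i=4
  [26] ##.#. => .  t=1,i=11
  [25] ##..# => .  t=0,i=11
  [24] ##... => .  t=1,i=1
  [23] #.### => .  t=4,i=12
  [22] #.##. => .  t=1,i=14
  [21] #.#.# => #  t=1,i=12
  [20] #.#.. => #  t=2,i=2
  [19] #..## => .  t=2,i=4
  [18] #..#. => #  t=0,i=12
  [17] #...# => .  t=4,i=6
  [16] #.... => #  t=0,i=0
  [15] .#### => .  t=1,i=8
  [14] .###. => .  t=4,i=13
  [13] .##.# => .  t=2,i=13
  [12] .##.. => #  t=0,i=10
  [11] .#.## => #  t=1,i=13
  [10] .#.#. => .  t=2,i=1
  [9] .#..# => #  t=2,i=3
  [8] .#... => #  t=0,i=14
  [7] ..### => .  t=1,i=7
  [6] ..##. => #  t=0,i=9
  [5] ..#.# => .  t=3,i=0
  [4] ..#.. => .  t=0,i=13
  [3] ...## => #  t=0,i=8
  [2] ...#. => .  t=4,i=7
  [1] ....# => #  t=0,i=7
  [0] ..... => .  t=0,i=1
  bits 01011000001101010001101101001010 = 1479875402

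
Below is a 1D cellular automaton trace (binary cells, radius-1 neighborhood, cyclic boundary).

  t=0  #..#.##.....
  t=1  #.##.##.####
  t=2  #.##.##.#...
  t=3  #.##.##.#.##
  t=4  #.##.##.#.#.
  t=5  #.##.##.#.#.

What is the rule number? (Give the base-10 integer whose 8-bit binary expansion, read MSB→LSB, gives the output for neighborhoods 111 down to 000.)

  ###|.  b7=0 t=1,i=9
  ##.|#  b6=1 t=0,i=6
  #.#|.  b5=0 t=0,i=4
  #..|.  b4=0 t=0,i=1
  .##|#  b3=1 t=0,i=5
  .#.|#  b2=1 t=0,i=0
  ..#|#  b1=1 t=0,i=2
  ...|#  b0=1 t=0,i=8
  bits 01001111 = 79

79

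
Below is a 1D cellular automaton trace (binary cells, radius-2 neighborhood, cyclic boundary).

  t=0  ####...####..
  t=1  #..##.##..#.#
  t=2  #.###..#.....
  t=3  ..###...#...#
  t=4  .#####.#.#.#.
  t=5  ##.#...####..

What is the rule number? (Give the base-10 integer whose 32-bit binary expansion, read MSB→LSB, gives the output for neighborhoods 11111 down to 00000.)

2443736524

  [31] ##### => #  t=4,i=3
  [30] ####. => .  t=0,i=2
  [29] ###.# => .  t=4,i=5
  [28] ###.. => #  t=0,i=3
  [27] ##.## => .  t=1,i=5
  [26] ##.#. => .  t=4,i=6
  [25] ##..# => .  t=0,i=11
  [24] ##... => #  t=0,i=4
  [23] #.### => #  t=2,i=2
  [22] #.##. => .  t=1,i=6
  [21] #.#.# => #  t=4,i=7
  [20] #.#.. => .  t=4,i=11
  [19] #..## => #  t=0,i=12
  [18] #..#. => .  t=1,i=9
  [17] #...# => .  t=0,i=5
  [16] #.... => .  t=2,i=9
  [15] .#### => .  t=0,i=1
  [14] .###. => #  t=2,i=3
  [13] .##.# => #  t=1,i=4
  [12] .##.. => #  t=1,i=0
  [11] .#.## => .  t=1,i=11
  [10] .#.#. => #  t=4,i=8
  [9] .#..# => .  t=3,i=0
  [8] .#... => #  t=2,i=8
  [7] ..### => #  t=0,i=0
  [6] ..##. => #  t=1,i=3
  [5] ..#.# => .  t=1,i=10
  [4] ..#.. => .  t=2,i=7
  [3] ...## => #  t=0,i=6
  [2] ...#. => #  t=2,i=12
  [1] ....# => .  t=2,i=11
  [0] ..... => .  t=2,i=10
  bits 10010001101010000111010111001100 = 2443736524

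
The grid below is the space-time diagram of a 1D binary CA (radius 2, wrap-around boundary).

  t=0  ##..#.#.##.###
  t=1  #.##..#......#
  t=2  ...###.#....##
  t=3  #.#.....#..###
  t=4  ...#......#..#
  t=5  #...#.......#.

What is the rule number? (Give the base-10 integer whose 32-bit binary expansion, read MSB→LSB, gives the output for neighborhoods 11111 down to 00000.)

3274445128

  nb #####: next=#  (t=0,i=13, bit31=1)
  nb ####.: next=#  (t=0,i=0, bit30=1)
  nb ###.#: next=.  (t=2,i=5, bit29=0)
  nb ###..: next=.  (t=0,i=1, bit28=0)
  nb ##.##: next=.  (t=0,i=10, bit27=0)
  nb ##.#.: next=.  (t=2,i=6, bit26=0)
  nb ##..#: next=#  (t=0,i=2, bit25=1)
  nb ##...: next=#  (t=2,i=0, bit24=1)
  nb #.###: next=.  (t=0,i=11, bit23=0)
  nb #.##.: next=.  (t=0,i=8, bit22=0)
  nb #.#.#: next=#  (t=0,i=6, bit21=1)
  nb #.#..: next=.  (t=2,i=7, bit20=0)
  nb #..##: next=#  (t=3,i=10, bit19=1)
  nb #..#.: next=#  (t=0,i=3, bit18=1)
  nb #...#: next=.  (t=2,i=1, bit17=0)
  nb #....: next=.  (t=1,i=8, bit16=0)
  nb .####: next=.  (t=0,i=12, bit15=0)
  nb .###.: next=.  (t=2,i=4, bit14=0)
  nb .##.#: next=.  (t=0,i=9, bit13=0)
  nb .##..: next=#  (t=1,i=3, bit12=1)
  nb .#.##: next=.  (t=0,i=7, bit11=0)
  nb .#.#.: next=.  (t=0,i=5, bit10=0)
  nb .#..#: next=.  (t=3,i=9, bit9=0)
  nb .#...: next=#  (t=1,i=7, bit8=1)
  nb ..###: next=.  (t=2,i=3, bit7=0)
  nb ..##.: next=#  (t=1,i=13, bit6=1)
  nb ..#.#: next=.  (t=0,i=4, bit5=0)
  nb ..#..: next=.  (t=1,i=6, bit4=0)
  nb ...##: next=#  (t=1,i=12, bit3=1)
  nb ...#.: next=.  (t=3,i=7, bit2=0)
  nb ....#: next=.  (t=1,i=11, bit1=0)
  nb .....: next=.  (t=1,i=9, bit0=0)
  bits 11000011001011000001000101001000 = 3274445128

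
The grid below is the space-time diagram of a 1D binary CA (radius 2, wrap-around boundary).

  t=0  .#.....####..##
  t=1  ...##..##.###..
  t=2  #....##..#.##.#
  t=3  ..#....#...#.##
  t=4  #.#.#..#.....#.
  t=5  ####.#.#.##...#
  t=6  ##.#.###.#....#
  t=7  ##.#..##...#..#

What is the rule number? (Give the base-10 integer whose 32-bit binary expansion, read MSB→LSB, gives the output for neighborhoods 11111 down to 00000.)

3127494289

  [31] ##### => #  t=5,i=1
  [30] ####. => .  t=0,i=9
  [29] ###.# => #  t=5,i=3
  [28] ###.. => #  t=0,i=10
  [27] ##.## => #  t=1,i=9
  [26] ##.#. => .  t=0,i=0
  [25] ##..# => #  t=0,i=11
  [24] ##... => .  t=1,i=13
  [23] #.### => .  t=1,i=10
  [22] #.##. => #  t=2,i=11
  [21] #.#.# => #  t=4,i=0
  [20] #.#.. => .  t=0,i=1
  [19] #..## => #  t=0,i=12
  [18] #..#. => .  t=2,i=8
  [17] #...# => .  t=3,i=9
  [16] #.... => #  t=0,i=3
  [15] .#### => #  t=0,i=8
  [14] .###. => #  t=1,i=11
  [13] .##.# => .  t=0,i=14
  [12] .##.. => .  t=1,i=4
  [11] .#.## => .  t=2,i=10
  [10] .#.#. => #  t=4,i=1
  [9] .#..# => #  t=4,i=5
  [8] .#... => .  t=0,i=2
  [7] ..### => #  t=0,i=7
  [6] ..##. => .  t=0,i=13
  [5] ..#.# => .  t=2,i=9
  [4] ..#.. => #  t=3,i=2
  [3] ...## => .  t=0,i=6
  [2] ...#. => .  t=3,i=6
  [1] ....# => .  t=0,i=5
  [0] ..... => #  t=0,i=4
  bits 10111010011010011100011010010001 = 3127494289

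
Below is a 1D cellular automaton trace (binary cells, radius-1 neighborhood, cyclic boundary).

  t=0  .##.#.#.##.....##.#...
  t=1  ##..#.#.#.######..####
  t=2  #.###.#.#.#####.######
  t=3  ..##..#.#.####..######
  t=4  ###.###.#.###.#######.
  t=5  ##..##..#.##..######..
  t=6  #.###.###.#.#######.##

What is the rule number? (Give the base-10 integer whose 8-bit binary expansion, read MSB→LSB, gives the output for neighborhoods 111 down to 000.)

159

  nb ###: next=#  (t=1,i=0, bit7=1)
  nb ##.: next=.  (t=0,i=2, bit6=0)
  nb #.#: next=.  (t=0,i=3, bit5=0)
  nb #..: next=#  (t=0,i=10, bit4=1)
  nb .##: next=#  (t=0,i=1, bit3=1)
  nb .#.: next=#  (t=0,i=4, bit2=1)
  nb ..#: next=#  (t=0,i=0, bit1=1)
  nb ...: next=#  (t=0,i=11, bit0=1)
  bits 10011111 = 159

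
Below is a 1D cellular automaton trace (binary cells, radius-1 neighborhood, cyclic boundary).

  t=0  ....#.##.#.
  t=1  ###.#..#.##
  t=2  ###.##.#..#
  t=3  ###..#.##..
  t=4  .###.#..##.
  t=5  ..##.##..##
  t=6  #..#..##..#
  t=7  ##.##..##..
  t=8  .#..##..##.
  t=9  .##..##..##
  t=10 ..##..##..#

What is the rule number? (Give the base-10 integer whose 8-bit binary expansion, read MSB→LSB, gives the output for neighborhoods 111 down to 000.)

213

  [7] ### => #  t=1,i=0
  [6] ##. => #  t=0,i=7
  [5] #.# => .  t=0,i=5
  [4] #.. => #  t=0,i=10
  [3] .## => .  t=0,i=6
  [2] .#. => #  t=0,i=4
  [1] ..# => .  t=0,i=3
  [0] ... => #  t=0,i=0
  bits 11010101 = 213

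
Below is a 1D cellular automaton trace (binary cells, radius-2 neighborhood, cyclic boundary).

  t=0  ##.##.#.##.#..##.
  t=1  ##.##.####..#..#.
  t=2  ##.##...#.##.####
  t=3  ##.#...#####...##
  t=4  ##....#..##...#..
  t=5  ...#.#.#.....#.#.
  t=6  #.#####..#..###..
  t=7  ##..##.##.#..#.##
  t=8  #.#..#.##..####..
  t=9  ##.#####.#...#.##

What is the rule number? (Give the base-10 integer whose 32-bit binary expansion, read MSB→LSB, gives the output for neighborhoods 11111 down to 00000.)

3798298156

  nb #####: next=#  (t=2,i=15, bit31=1)
  nb ####.: next=#  (t=1,i=8, bit30=1)
  nb ###.#: next=#  (t=2,i=1, bit29=1)
  nb ###..: next=.  (t=1,i=9, bit28=0)
  nb ##.##: next=.  (t=0,i=2, bit27=0)
  nb ##.#.: next=.  (t=0,i=5, bit26=0)
  nb ##..#: next=#  (t=1,i=10, bit25=1)
  nb ##...: next=.  (t=2,i=5, bit24=0)
  nb #.###: next=.  (t=1,i=6, bit23=0)
  nb #.##.: next=#  (t=0,i=0, bit22=1)
  nb #.#.#: next=#  (t=0,i=6, bit21=1)
  nb #.#..: next=.  (t=0,i=11, bit20=0)
  nb #..##: next=.  (t=0,i=13, bit19=0)
  nb #..#.: next=#  (t=1,i=11, bit18=1)
  nb #...#: next=.  (t=2,i=6, bit17=0)
  nb #....: next=#  (t=4,i=3, bit16=1)
  nb .####: next=.  (t=1,i=7, bit15=0)
  nb .###.: next=#  (t=6,i=13, bit14=1)
  nb .##.#: next=#  (t=0,i=1, bit13=1)
  nb .##..: next=.  (t=2,i=4, bit12=0)
  nb .#.##: next=#  (t=0,i=7, bit11=1)
  nb .#.#.: next=#  (t=5,i=4, bit10=1)
  nb .#..#: next=#  (t=0,i=12, bit9=1)
  nb .#...: next=.  (t=3,i=4, bit8=0)
  nb ..###: next=.  (t=3,i=7, bit7=0)
  nb ..##.: next=.  (t=0,i=14, bit6=0)
  nb ..#.#: next=#  (t=1,i=15, bit5=1)
  nb ..#..: next=.  (t=1,i=12, bit4=0)
  nb ...##: next=#  (t=3,i=6, bit3=1)
  nb ...#.: next=#  (t=2,i=7, bit2=1)
  nb ....#: next=.  (t=4,i=4, bit1=0)
  nb .....: next=.  (t=5,i=10, bit0=0)
  bits 11100010011001010110111000101100 = 3798298156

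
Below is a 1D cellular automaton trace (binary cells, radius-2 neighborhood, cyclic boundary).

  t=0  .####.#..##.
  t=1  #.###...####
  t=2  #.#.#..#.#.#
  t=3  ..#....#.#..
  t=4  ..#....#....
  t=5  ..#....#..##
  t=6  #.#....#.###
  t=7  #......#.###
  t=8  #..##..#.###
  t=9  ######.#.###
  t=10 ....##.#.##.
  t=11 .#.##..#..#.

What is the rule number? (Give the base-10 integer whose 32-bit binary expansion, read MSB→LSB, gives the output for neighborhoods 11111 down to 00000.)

  [31] ##### => .  t=1,i=10
  [30] ####. => #  t=0,i=3
  [29] ###.# => #  t=0,i=4
  [28] ###.. => #  t=1,i=4
  [27] ##.## => .  t=1,i=1
  [26] ##.#. => .  t=0,i=5
  [25] ##..# => #  t=0,i=11
  [24] ##... => .  t=1,i=5
  [23] #.### => #  t=1,i=2
  [22] #.##. => .  t=2,i=11
  [21] #.#.# => #  t=2,i=2
  [20] #.#.. => .  t=0,i=6
  [19] #..## => #  t=0,i=0
  [18] #..#. => .  t=2,i=6
  [17] #...# => .  t=1,i=6
  [16] #.... => .  t=3,i=4
  [15] .#### => #  t=0,i=2
  [14] .###. => .  t=1,i=3
  [13] .##.# => .  t=2,i=0
  [12] .##.. => #  t=0,i=10
  [11] .#.## => .  t=2,i=10
  [10] .#.#. => .  t=2,i=3
  [9] .#..# => .  t=0,i=7
  [8] .#... => .  t=3,i=3
  [7] ..### => .  t=0,i=1
  [6] ..##. => #  t=0,i=9
  [5] ..#.# => #  t=2,i=7
  [4] ..#.. => #  t=3,i=2
  [3] ...## => #  t=1,i=7
  [2] ...#. => .  t=3,i=1
  [1] ....# => .  t=3,i=0
  [0] ..... => #  t=4,i=10
  bits 01110010101010001001000001111001 = 1923649657

1923649657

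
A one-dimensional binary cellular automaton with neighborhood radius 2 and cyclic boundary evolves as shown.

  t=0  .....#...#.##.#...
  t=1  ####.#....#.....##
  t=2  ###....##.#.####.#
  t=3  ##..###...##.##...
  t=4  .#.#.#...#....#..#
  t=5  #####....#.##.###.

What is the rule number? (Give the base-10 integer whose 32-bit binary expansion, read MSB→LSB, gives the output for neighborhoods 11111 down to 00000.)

  [31] ##### => #  t=1,i=0
  [30] ####. => #  t=1,i=2
  [29] ###.# => .  t=1,i=3
  [28] ###.. => .  t=2,i=2
  [27] ##.## => .  t=2,i=16
  [26] ##.#. => .  t=0,i=13
  [25] ##..# => .  t=3,i=2
  [24] ##... => .  t=2,i=3
  [23] #.### => .  t=2,i=12
  [22] #.##. => .  t=0,i=11
  [21] #.#.# => #  t=2,i=10
  [20] #.#.. => .  t=0,i=14
  [19] #..## => #  t=3,i=3
  [18] #..#. => #  t=4,i=16
  [17] #...# => .  t=0,i=7
  [16] #.... => #  t=0,i=16
  [15] .#### => #  t=1,i=17
  [14] .###. => #  t=3,i=5
  [13] .##.# => .  t=0,i=12
  [12] .##.. => #  t=3,i=1
  [11] .#.## => #  t=0,i=10
  [10] .#.#. => #  t=4,i=0
  [9] .#..# => #  t=4,i=15
  [8] .#... => .  t=0,i=6
  [7] ..### => .  t=1,i=16
  [6] ..##. => .  t=2,i=7
  [5] ..#.# => .  t=0,i=9
  [4] ..#.. => #  t=0,i=5
  [3] ...## => #  t=1,i=15
  [2] ...#. => .  t=0,i=4
  [1] ....# => #  t=0,i=3
  [0] ..... => #  t=0,i=0
  bits 11000000001011011101111000011011 = 3224231451

3224231451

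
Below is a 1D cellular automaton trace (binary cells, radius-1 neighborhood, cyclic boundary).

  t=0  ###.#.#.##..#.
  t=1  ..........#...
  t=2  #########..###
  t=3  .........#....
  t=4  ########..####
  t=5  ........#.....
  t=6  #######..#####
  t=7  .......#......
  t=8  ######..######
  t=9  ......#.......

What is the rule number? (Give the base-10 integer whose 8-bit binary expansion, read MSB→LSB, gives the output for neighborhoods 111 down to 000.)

  nb ###: next=.  (t=0,i=1, bit7=0)
  nb ##.: next=.  (t=0,i=2, bit6=0)
  nb #.#: next=.  (t=0,i=3, bit5=0)
  nb #..: next=#  (t=0,i=10, bit4=1)
  nb .##: next=.  (t=0,i=0, bit3=0)
  nb .#.: next=.  (t=0,i=4, bit2=0)
  nb ..#: next=.  (t=0,i=11, bit1=0)
  nb ...: next=#  (t=1,i=0, bit0=1)
  bits 00010001 = 17

17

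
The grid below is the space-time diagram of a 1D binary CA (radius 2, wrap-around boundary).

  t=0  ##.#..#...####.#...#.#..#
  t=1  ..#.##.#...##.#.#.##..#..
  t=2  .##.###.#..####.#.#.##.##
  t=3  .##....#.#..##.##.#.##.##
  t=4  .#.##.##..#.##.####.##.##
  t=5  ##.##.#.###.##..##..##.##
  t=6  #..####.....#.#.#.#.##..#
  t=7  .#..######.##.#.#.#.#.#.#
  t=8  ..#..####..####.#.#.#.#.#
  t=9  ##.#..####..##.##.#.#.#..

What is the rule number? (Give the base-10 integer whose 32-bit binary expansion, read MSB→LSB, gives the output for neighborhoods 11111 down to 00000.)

  [31] ##### => #  t=7,i=6
  [30] ####. => #  t=0,i=12
  [29] ###.# => .  t=0,i=1
  [28] ###.. => #  t=6,i=6
  [27] ##.## => .  t=2,i=0
  [26] ##.#. => #  t=0,i=2
  [25] ##..# => #  t=1,i=20
  [24] ##... => #  t=3,i=3
  [23] #.### => .  t=2,i=4
  [22] #.##. => #  t=1,i=4
  [21] #.#.# => #  t=1,i=14
  [20] #.#.. => .  t=0,i=3
  [19] #..## => .  t=0,i=23
  [18] #..#. => #  t=0,i=5
  [17] #...# => .  t=0,i=8
  [16] #.... => #  t=1,i=24
  [15] .#### => #  t=0,i=11
  [14] .###. => .  t=0,i=0
  [13] .##.# => #  t=1,i=5
  [12] .##.. => .  t=1,i=19
  [11] .#.## => .  t=1,i=3
  [10] .#.#. => .  t=0,i=20
  [9] .#..# => #  t=0,i=4
  [8] .#... => #  t=0,i=7
  [7] ..### => .  t=0,i=10
  [6] ..##. => #  t=1,i=11
  [5] ..#.# => #  t=0,i=19
  [4] ..#.. => .  t=0,i=6
  [3] ...## => .  t=0,i=9
  [2] ...#. => #  t=0,i=18
  [1] ....# => .  t=1,i=0
  [0] ..... => #  t=6,i=9
  bits 11010111011001011010001101100101 = 3613762405

3613762405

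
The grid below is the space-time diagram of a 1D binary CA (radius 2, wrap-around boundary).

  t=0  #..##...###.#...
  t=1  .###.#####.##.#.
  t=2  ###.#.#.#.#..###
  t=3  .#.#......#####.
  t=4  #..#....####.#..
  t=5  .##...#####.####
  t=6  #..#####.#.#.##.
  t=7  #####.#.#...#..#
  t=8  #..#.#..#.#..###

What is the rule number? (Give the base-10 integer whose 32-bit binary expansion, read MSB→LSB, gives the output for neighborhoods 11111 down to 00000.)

1293863626

  nb #####: next=.  (t=1,i=7, bit31=0)
  nb ####.: next=#  (t=1,i=8, bit30=1)
  nb ###.#: next=.  (t=0,i=10, bit29=0)
  nb ###..: next=.  (t=3,i=14, bit28=0)
  nb ##.##: next=#  (t=1,i=4, bit27=1)
  nb ##.#.: next=#  (t=0,i=11, bit26=1)
  nb ##..#: next=.  (t=3,i=15, bit25=0)
  nb ##...: next=#  (t=0,i=5, bit24=1)
  nb #.###: next=.  (t=1,i=5, bit23=0)
  nb #.##.: next=.  (t=1,i=11, bit22=0)
  nb #.#.#: next=.  (t=2,i=4, bit21=0)
  nb #.#..: next=#  (t=0,i=12, bit20=1)
  nb #..##: next=#  (t=0,i=2, bit19=1)
  nb #..#.: next=#  (t=3,i=0, bit18=1)
  nb #...#: next=#  (t=0,i=6, bit17=1)
  nb #....: next=.  (t=3,i=5, bit16=0)
  nb .####: next=#  (t=1,i=6, bit15=1)
  nb .###.: next=#  (t=0,i=9, bit14=1)
  nb .##.#: next=.  (t=1,i=12, bit13=0)
  nb .##..: next=.  (t=0,i=4, bit12=0)
  nb .#.##: next=#  (t=6,i=12, bit11=1)
  nb .#.#.: next=.  (t=2,i=5, bit10=0)
  nb .#..#: next=#  (t=0,i=1, bit9=1)
  nb .#...: next=.  (t=0,i=13, bit8=0)
  nb ..###: next=#  (t=0,i=8, bit7=1)
  nb ..##.: next=#  (t=0,i=3, bit6=1)
  nb ..#.#: next=.  (t=3,i=1, bit5=0)
  nb ..#..: next=.  (t=0,i=0, bit4=0)
  nb ...##: next=#  (t=0,i=7, bit3=1)
  nb ...#.: next=.  (t=0,i=15, bit2=0)
  nb ....#: next=#  (t=3,i=8, bit1=1)
  nb .....: next=.  (t=3,i=6, bit0=0)
  bits 01001101000111101100101011001010 = 1293863626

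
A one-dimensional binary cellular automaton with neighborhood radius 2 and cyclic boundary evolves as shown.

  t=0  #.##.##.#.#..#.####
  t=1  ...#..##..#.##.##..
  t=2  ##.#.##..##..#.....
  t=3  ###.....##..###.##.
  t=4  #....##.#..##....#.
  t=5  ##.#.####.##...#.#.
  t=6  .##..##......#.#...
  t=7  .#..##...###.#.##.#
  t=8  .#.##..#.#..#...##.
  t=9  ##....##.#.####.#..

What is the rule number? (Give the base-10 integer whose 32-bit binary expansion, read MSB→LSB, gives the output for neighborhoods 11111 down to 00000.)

77505011

  #####|.  b31=0 t=0,i=17
  ####.|.  b30=0 t=0,i=18
  ###.#|.  b29=0 t=0,i=0
  ###..|.  b28=0 t=3,i=2
  ##.##|.  b27=0 t=0,i=1
  ##.#.|#  b26=1 t=0,i=7
  ##..#|.  b25=0 t=1,i=8
  ##...|.  b24=0 t=1,i=17
  #.###|#  b23=1 t=0,i=15
  #.##.|.  b22=0 t=0,i=2
  #.#.#|.  b21=0 t=0,i=8
  #.#..|#  b20=1 t=0,i=10
  #..##|#  b19=1 t=1,i=5
  #..#.|#  b18=1 t=0,i=12
  #...#|#  b17=1 t=5,i=13
  #....|.  b16=0 t=1,i=18
  .####|#  b15=1 t=0,i=16
  .###.|.  b14=0 t=3,i=1
  .##.#|#  b13=1 t=0,i=3
  .##..|.  b12=0 t=1,i=7
  .#.##|.  b11=0 t=0,i=14
  .#.#.|.  b10=0 t=0,i=9
  .#..#|.  b9=0 t=0,i=11
  .#...|#  b8=1 t=2,i=14
  ..###|#  b7=1 t=3,i=12
  ..##.|#  b6=1 t=1,i=6
  ..#.#|#  b5=1 t=0,i=13
  ..#..|#  b4=1 t=1,i=3
  ...##|.  b3=0 t=2,i=18
  ...#.|.  b2=0 t=1,i=2
  ....#|#  b1=1 t=1,i=1
  .....|#  b0=1 t=1,i=0
  bits 00000100100111101010000111110011 = 77505011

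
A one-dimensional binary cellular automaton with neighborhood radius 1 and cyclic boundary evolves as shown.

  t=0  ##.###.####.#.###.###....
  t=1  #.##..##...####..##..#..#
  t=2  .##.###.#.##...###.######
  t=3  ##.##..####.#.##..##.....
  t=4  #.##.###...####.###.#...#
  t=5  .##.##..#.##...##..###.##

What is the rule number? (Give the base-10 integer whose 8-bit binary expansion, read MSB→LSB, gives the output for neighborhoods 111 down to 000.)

62

  ###|.  b7=0 t=0,i=4
  ##.|.  b6=0 t=0,i=1
  #.#|#  b5=1 t=0,i=2
  #..|#  b4=1 t=0,i=21
  .##|#  b3=1 t=0,i=0
  .#.|#  b2=1 t=0,i=12
  ..#|#  b1=1 t=0,i=24
  ...|.  b0=0 t=0,i=22
  bits 00111110 = 62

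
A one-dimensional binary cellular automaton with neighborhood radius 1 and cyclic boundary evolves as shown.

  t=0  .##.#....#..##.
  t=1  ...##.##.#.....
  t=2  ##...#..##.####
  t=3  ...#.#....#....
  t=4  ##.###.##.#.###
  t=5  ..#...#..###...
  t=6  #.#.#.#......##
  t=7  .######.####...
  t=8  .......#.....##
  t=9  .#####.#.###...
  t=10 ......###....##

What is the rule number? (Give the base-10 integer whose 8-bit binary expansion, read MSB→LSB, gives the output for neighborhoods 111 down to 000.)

  ###|.  b7=0 t=2,i=0
  ##.|.  b6=0 t=0,i=2
  #.#|#  b5=1 t=0,i=3
  #..|.  b4=0 t=0,i=5
  .##|.  b3=0 t=0,i=1
  .#.|#  b2=1 t=0,i=4
  ..#|.  b1=0 t=0,i=0
  ...|#  b0=1 t=0,i=6
  bits 00100101 = 37

37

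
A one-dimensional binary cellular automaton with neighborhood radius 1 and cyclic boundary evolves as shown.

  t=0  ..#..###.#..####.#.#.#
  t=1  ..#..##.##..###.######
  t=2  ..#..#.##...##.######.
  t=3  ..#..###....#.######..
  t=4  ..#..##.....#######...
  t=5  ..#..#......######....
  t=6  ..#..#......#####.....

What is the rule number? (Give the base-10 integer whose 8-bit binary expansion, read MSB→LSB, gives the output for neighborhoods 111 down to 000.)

172

  nb ###: next=#  (t=0,i=6, bit7=1)
  nb ##.: next=.  (t=0,i=7, bit6=0)
  nb #.#: next=#  (t=0,i=8, bit5=1)
  nb #..: next=.  (t=0,i=0, bit4=0)
  nb .##: next=#  (t=0,i=5, bit3=1)
  nb .#.: next=#  (t=0,i=2, bit2=1)
  nb ..#: next=.  (t=0,i=1, bit1=0)
  nb ...: next=.  (t=2,i=0, bit0=0)
  bits 10101100 = 172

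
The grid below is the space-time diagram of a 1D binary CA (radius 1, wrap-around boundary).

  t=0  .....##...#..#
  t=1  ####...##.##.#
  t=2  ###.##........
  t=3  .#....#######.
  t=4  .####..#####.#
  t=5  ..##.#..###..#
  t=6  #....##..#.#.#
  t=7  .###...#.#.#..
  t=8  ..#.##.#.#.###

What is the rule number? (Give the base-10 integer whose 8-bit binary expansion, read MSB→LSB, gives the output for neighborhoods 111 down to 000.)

  ### -> #   bit 7 = 1  t=1,i=0
  ##. -> .   bit 6 = 0  t=0,i=6
  #.# -> .   bit 5 = 0  t=1,i=9
  #.. -> #   bit 4 = 1  t=0,i=0
  .## -> .   bit 3 = 0  t=0,i=5
  .#. -> #   bit 2 = 1  t=0,i=10
  ..# -> .   bit 1 = 0  t=0,i=4
  ... -> #   bit 0 = 1  t=0,i=1
  bits 10010101 = 149

149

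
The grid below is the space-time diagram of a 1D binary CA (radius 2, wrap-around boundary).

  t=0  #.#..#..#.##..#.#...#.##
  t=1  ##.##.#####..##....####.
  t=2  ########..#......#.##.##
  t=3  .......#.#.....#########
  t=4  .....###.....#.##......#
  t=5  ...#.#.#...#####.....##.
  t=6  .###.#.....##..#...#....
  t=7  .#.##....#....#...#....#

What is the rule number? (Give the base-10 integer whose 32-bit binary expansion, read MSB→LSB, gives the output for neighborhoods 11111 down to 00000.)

1021618854

  [31] ##### => .  t=1,i=8
  [30] ####. => .  t=1,i=9
  [29] ###.# => #  t=0,i=0
  [28] ###.. => #  t=1,i=10
  [27] ##.## => #  t=1,i=2
  [26] ##.#. => #  t=0,i=1
  [25] ##..# => .  t=0,i=12
  [24] ##... => .  t=1,i=15
  [23] #.### => #  t=0,i=22
  [22] #.##. => #  t=0,i=10
  [21] #.#.# => #  t=5,i=5
  [20] #.#.. => .  t=0,i=2
  [19] #..## => .  t=1,i=12
  [18] #..#. => #  t=0,i=4
  [17] #...# => .  t=0,i=18
  [16] #.... => .  t=1,i=16
  [15] .#### => #  t=1,i=7
  [14] .###. => .  t=0,i=23
  [13] .##.# => #  t=1,i=1
  [12] .##.. => .  t=0,i=11
  [11] .#.## => #  t=0,i=9
  [10] .#.#. => .  t=0,i=15
  [9] .#..# => #  t=0,i=3
  [8] .#... => .  t=0,i=17
  [7] ..### => #  t=1,i=19
  [6] ..##. => .  t=1,i=13
  [5] ..#.# => #  t=0,i=8
  [4] ..#.. => .  t=0,i=5
  [3] ...## => .  t=1,i=18
  [2] ...#. => #  t=0,i=19
  [1] ....# => #  t=1,i=17
  [0] ..... => .  t=2,i=13
  bits 00111100111001001010101010100110 = 1021618854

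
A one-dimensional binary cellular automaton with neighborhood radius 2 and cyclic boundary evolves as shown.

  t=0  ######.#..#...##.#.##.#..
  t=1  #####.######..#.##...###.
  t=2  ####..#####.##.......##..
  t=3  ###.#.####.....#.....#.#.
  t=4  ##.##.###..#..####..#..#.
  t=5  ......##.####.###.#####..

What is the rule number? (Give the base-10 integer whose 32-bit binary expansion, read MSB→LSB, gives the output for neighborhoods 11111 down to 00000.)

  nb #####: next=#  (t=0,i=2, bit31=1)
  nb ####.: next=#  (t=0,i=4, bit30=1)
  nb ###.#: next=.  (t=0,i=5, bit29=0)
  nb ###..: next=.  (t=1,i=11, bit28=0)
  nb ##.##: next=.  (t=1,i=5, bit27=0)
  nb ##.#.: next=#  (t=0,i=6, bit26=1)
  nb ##..#: next=#  (t=1,i=12, bit25=1)
  nb ##...: next=.  (t=1,i=18, bit24=0)
  nb #.###: next=#  (t=1,i=0, bit23=1)
  nb #.##.: next=.  (t=0,i=19, bit22=0)
  nb #.#.#: next=#  (t=0,i=17, bit21=1)
  nb #.#..: next=#  (t=0,i=7, bit20=1)
  nb #..##: next=.  (t=0,i=24, bit19=0)
  nb #..#.: next=#  (t=0,i=9, bit18=1)
  nb #...#: next=.  (t=0,i=12, bit17=0)
  nb #....: next=#  (t=2,i=15, bit16=1)
  nb .####: next=#  (t=0,i=1, bit15=1)
  nb .###.: next=#  (t=1,i=22, bit14=1)
  nb .##.#: next=.  (t=0,i=15, bit13=0)
  nb .##..: next=.  (t=1,i=17, bit12=0)
  nb .#.##: next=.  (t=0,i=18, bit11=0)
  nb .#.#.: next=.  (t=3,i=22, bit10=0)
  nb .#..#: next=#  (t=0,i=8, bit9=1)
  nb .#...: next=#  (t=0,i=11, bit8=1)
  nb ..###: next=#  (t=0,i=0, bit7=1)
  nb ..##.: next=#  (t=0,i=14, bit6=1)
  nb ..#.#: next=.  (t=1,i=14, bit5=0)
  nb ..#..: next=#  (t=0,i=10, bit4=1)
  nb ...##: next=.  (t=0,i=13, bit3=0)
  nb ...#.: next=#  (t=3,i=14, bit2=1)
  nb ....#: next=.  (t=2,i=19, bit1=0)
  nb .....: next=.  (t=2,i=16, bit0=0)
  bits 11000110101101011100001111010100 = 3333800916

3333800916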